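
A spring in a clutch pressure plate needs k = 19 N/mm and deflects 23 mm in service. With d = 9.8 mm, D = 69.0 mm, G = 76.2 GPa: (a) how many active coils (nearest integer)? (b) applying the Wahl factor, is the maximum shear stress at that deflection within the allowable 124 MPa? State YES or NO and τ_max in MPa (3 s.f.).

N_a = Gd⁴/(8D³k) = (76.2×10³)(9.8⁴)/(8·69.0³·19) = 14.08 → N_a = 14
Actual rate k = Gd⁴/(8D³·14) = 19.103 N/mm
Working load F = kδ = 19.103·23 = 439.36 N
C = 69.0/9.8 = 7.0408; K_W = (4C−1)/(4C−4)+0.615/C = 1.2115
τ_max = K_W·8FD/(πd³) = 1.2115·82.022 = 99.37 MPa
τ_max ≤ 124 MPa → acceptable

(a) 14 coils; (b) YES, τ_max = 99.4 MPa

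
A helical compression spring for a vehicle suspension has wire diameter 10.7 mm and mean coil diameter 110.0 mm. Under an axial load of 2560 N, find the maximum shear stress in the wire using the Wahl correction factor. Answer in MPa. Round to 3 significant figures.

Spring index C = D/d = 110.0/10.7 = 10.2804
K_W = (4C−1)/(4C−4) + 0.615/C = 40.121/37.121 + 0.0598 = 1.1406
τ₀ = 8FD/(πd³) = 8·2560·110.0/(π·10.7³) = 2.2528e+06/3848.6 = 585.36 MPa
τ_max = K·τ₀ = 1.1406 × 585.36 = 667.68 MPa

668 MPa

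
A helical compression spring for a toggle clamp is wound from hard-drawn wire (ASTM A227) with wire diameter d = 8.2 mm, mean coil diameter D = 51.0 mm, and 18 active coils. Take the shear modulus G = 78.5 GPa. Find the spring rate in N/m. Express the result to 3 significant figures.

18600 N/m

k = Gd⁴/(8D³N_a) = (78.5×10³ × 8.2⁴) / (8 × 51.0³ × 18)
  = 3.54916e+08 / 1.91017e+07 = 18.58 N/mm = 18580 N/m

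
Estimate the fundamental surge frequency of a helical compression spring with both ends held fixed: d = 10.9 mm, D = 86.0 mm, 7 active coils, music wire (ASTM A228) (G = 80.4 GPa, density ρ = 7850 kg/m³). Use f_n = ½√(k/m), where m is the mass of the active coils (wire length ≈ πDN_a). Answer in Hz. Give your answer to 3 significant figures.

75.8 Hz

k = Gd⁴/(8D³N_a) = (80.4×10³)(10.9⁴)/(8·86.0³·7) = 31.862 N/mm = 31862 N/m
Wire length L = πDN_a = π·86.0·7 = 1891.2 mm
m = ρ·(πd²/4)·L = 7850 × 93.313×10⁻⁶ m² × 1.8912 m = 1.3853 kg
f_n = ½√(k/m) = 0.5·√(31862/1.3853) = 0.5·√(23000) = 75.828 Hz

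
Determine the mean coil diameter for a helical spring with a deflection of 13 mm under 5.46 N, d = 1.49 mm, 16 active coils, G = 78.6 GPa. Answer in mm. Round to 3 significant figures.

Required rate k = F/δ = 5.46/13 = 0.42 N/mm
D = (Gd⁴/(8N_a·k))^(1/3) = (78.6×10³·1.49⁴/(8·16·0.42))^(1/3)
  = (7206.23)^(1/3) = 19.3154 mm

19.3 mm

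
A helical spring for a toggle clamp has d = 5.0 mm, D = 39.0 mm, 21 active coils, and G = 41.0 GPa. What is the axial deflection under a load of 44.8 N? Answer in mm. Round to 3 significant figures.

k = Gd⁴/(8D³N_a) = (41.0×10³)(5.0⁴)/(8·39.0³·21) = 2.5713 N/mm
δ = F/k = 44.8 / 2.5713 = 17.423 mm

17.4 mm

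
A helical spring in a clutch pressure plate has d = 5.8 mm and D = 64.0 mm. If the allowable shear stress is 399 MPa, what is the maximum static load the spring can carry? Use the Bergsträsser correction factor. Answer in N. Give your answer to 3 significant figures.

426 N

C = D/d = 64.0/5.8 = 11.0345
K_B = (4C+2)/(4C−3) = 46.138/41.138 = 1.1215
τ_max = K·8FD/(πd³) → F_max = τ_allow·πd³/(8DK)
F_max = 399·π·5.8³/(8·64.0·1.1215) = 2.4457e+05/574.23 = 425.91 N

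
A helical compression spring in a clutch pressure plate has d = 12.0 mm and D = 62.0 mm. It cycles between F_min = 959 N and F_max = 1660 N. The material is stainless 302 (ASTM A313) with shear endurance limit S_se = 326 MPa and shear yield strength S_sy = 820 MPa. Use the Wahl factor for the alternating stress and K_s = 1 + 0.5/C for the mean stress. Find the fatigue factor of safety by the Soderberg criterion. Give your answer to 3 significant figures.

3.48

C = D/d = 62.0/12.0 = 5.1667; K_W = (4C−1)/(4C−4)+0.615/C = 1.2990; K_s = 1+0.5/C = 1.0968
F_a = (F_max−F_min)/2 = 350.5 N; F_m = (F_max+F_min)/2 = 1309.5 N
τ_a = K_W·8F_aD/(πd³) = 1.2990 × 32.024 = 41.6 MPa
τ_m = K_s·8F_mD/(πd³) = 1.0968 × 119.64 = 131.22 MPa
Soderberg: 1/n_f = τ_a/S_se + τ_m/S_sy = 41.6/326 + 131.22/820 = 0.12761 + 0.16003 = 0.28764
n_f = 1/0.28764 = 3.477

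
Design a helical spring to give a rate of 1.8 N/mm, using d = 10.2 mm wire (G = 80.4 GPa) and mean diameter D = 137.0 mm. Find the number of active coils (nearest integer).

24

N_a = Gd⁴/(8D³k) = (80.4×10³ × 10.2⁴)/(8 × 137.0³ × 1.8)
    = 8.70275e+08 / 3.70275e+07 = 23.5 → 24 coils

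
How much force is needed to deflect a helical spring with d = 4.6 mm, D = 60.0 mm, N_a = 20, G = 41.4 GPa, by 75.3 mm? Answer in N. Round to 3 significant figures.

40.4 N

k = Gd⁴/(8D³N_a) = (41.4×10³)(4.6⁴)/(8·60.0³·20) = 0.53636 N/mm
F = k·δ = 0.53636 × 75.3 = 40.388 N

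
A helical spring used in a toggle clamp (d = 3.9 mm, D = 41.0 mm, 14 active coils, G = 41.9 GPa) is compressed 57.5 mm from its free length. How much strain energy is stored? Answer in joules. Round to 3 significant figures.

2.08 J

k = Gd⁴/(8D³N_a) = (41.9×10³)(3.9⁴)/(8·41.0³·14) = 1.2557 N/mm
U = ½kδ² = 0.5 × 1.2557 × 57.5² = 2075.9 N·mm = 2.0759 J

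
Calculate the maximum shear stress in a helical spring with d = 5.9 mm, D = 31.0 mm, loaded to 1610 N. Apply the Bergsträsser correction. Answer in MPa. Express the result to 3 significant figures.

Spring index C = D/d = 31.0/5.9 = 5.2542
K_B = (4C+2)/(4C−3) = 23.017/18.017 = 1.2775
τ₀ = 8FD/(πd³) = 8·1610·31.0/(π·5.9³) = 399280/645.22 = 618.83 MPa
τ_max = K·τ₀ = 1.2775 × 618.83 = 790.57 MPa

791 MPa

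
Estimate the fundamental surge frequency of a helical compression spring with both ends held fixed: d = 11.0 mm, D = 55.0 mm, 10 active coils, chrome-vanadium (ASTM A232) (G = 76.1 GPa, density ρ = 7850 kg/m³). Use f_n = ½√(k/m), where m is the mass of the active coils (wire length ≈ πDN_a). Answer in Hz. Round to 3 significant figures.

127 Hz

k = Gd⁴/(8D³N_a) = (76.1×10³)(11.0⁴)/(8·55.0³·10) = 83.71 N/mm = 83710 N/m
Wire length L = πDN_a = π·55.0·10 = 1727.9 mm
m = ρ·(πd²/4)·L = 7850 × 95.033×10⁻⁶ m² × 1.7279 m = 1.289 kg
f_n = ½√(k/m) = 0.5·√(83710/1.289) = 0.5·√(64941) = 127.42 Hz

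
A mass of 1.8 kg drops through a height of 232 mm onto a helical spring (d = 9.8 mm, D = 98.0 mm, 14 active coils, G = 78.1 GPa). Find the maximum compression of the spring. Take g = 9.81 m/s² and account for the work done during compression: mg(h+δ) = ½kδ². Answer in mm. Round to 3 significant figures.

k = Gd⁴/(8D³N_a) = (78.1×10³)(9.8⁴)/(8·98.0³·14) = 6.8338 N/mm
W = mg = 1.8 × 9.81 = 17.658 N
½kδ² − Wδ − Wh = 0 → δ = (W + √(W² + 2kWh))/k
δ = (17.658 + √(311.8 + 55991))/6.8338 = (17.658 + 237.28)/6.8338 = 37.306 mm

37.3 mm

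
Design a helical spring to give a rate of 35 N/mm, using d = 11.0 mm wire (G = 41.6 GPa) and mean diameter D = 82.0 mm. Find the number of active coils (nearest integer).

4

N_a = Gd⁴/(8D³k) = (41.6×10³ × 11.0⁴)/(8 × 82.0³ × 35)
    = 6.09066e+08 / 1.54383e+08 = 3.945 → 4 coils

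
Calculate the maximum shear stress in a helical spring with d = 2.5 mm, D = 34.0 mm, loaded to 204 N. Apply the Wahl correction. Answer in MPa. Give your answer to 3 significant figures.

Spring index C = D/d = 34.0/2.5 = 13.6000
K_W = (4C−1)/(4C−4) + 0.615/C = 53.400/50.400 + 0.0452 = 1.1047
τ₀ = 8FD/(πd³) = 8·204·34.0/(π·2.5³) = 55488/49.087 = 1130.4 MPa
τ_max = K·τ₀ = 1.1047 × 1130.4 = 1248.8 MPa

1250 MPa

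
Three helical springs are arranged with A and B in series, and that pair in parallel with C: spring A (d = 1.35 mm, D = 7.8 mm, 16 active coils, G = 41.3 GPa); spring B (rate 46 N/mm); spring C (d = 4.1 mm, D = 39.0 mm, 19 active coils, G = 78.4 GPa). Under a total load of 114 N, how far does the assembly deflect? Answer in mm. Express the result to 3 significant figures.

24.7 mm

k_A = Gd⁴/(8D³N_a) = (41.3×10³)(1.35⁴)/(8·7.8³·16) = 2.2584 N/mm
k_C = Gd⁴/(8D³N_a) = (78.4×10³)(4.1⁴)/(8·39.0³·19) = 2.4571 N/mm
Springs A,B series: k_AB = 1/(1/2.2584+1/46) = 2.1527 N/mm; parallel with C: k_eq = 2.1527+2.4571 = 4.6097 N/mm
δ = F/k_eq = 114/4.6097 = 24.73 mm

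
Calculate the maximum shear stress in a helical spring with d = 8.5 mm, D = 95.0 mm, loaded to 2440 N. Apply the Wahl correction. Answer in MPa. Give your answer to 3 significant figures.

1080 MPa

Spring index C = D/d = 95.0/8.5 = 11.1765
K_W = (4C−1)/(4C−4) + 0.615/C = 43.706/40.706 + 0.0550 = 1.1287
τ₀ = 8FD/(πd³) = 8·2440·95.0/(π·8.5³) = 1.8544e+06/1929.3 = 961.16 MPa
τ_max = K·τ₀ = 1.1287 × 961.16 = 1084.9 MPa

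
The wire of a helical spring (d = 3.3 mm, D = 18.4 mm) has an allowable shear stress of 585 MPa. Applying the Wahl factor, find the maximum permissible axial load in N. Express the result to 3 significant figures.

C = D/d = 18.4/3.3 = 5.5758
K_W = (4C−1)/(4C−4) + 0.615/C = 21.303/18.303 + 0.1103 = 1.2742
τ_max = K·8FD/(πd³) → F_max = τ_allow·πd³/(8DK)
F_max = 585·π·3.3³/(8·18.4·1.2742) = 66046/187.56 = 352.13 N

352 N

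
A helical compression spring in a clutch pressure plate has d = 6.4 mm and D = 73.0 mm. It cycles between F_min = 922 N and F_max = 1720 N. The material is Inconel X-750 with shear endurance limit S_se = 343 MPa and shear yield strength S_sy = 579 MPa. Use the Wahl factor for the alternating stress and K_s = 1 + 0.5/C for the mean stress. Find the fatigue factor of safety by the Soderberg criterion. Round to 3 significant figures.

C = D/d = 73.0/6.4 = 11.4062; K_W = (4C−1)/(4C−4)+0.615/C = 1.1260; K_s = 1+0.5/C = 1.0438
F_a = (F_max−F_min)/2 = 399 N; F_m = (F_max+F_min)/2 = 1321 N
τ_a = K_W·8F_aD/(πd³) = 1.1260 × 282.94 = 318.59 MPa
τ_m = K_s·8F_mD/(πd³) = 1.0438 × 936.75 = 977.82 MPa
Soderberg: 1/n_f = τ_a/S_se + τ_m/S_sy = 318.59/343 + 977.82/579 = 0.92883 + 1.68880 = 2.6176
n_f = 1/2.6176 = 0.382

0.382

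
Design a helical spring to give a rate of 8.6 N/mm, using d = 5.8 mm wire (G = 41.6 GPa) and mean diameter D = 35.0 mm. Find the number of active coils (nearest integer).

N_a = Gd⁴/(8D³k) = (41.6×10³ × 5.8⁴)/(8 × 35.0³ × 8.6)
    = 4.70766e+07 / 2.9498e+06 = 15.96 → 16 coils

16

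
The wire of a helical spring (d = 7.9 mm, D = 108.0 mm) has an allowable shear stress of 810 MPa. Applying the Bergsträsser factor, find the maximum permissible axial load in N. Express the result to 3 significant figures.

1320 N

C = D/d = 108.0/7.9 = 13.6709
K_B = (4C+2)/(4C−3) = 56.684/51.684 = 1.0967
τ_max = K·8FD/(πd³) → F_max = τ_allow·πd³/(8DK)
F_max = 810·π·7.9³/(8·108.0·1.0967) = 1.2546e+06/947.59 = 1324 N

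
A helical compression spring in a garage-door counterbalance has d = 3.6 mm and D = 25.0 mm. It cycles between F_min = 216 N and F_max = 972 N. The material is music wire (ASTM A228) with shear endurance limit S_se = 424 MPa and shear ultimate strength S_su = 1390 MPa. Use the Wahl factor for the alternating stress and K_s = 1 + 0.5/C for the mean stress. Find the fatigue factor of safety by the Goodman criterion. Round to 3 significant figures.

0.476

C = D/d = 25.0/3.6 = 6.9444; K_W = (4C−1)/(4C−4)+0.615/C = 1.2147; K_s = 1+0.5/C = 1.0720
F_a = (F_max−F_min)/2 = 378 N; F_m = (F_max+F_min)/2 = 594 N
τ_a = K_W·8F_aD/(πd³) = 1.2147 × 515.78 = 626.53 MPa
τ_m = K_s·8F_mD/(πd³) = 1.0720 × 810.51 = 868.87 MPa
Goodman: 1/n_f = τ_a/S_se + τ_m/S_su = 626.53/424 + 868.87/1390 = 1.47767 + 0.62508 = 2.1028
n_f = 1/2.1028 = 0.4756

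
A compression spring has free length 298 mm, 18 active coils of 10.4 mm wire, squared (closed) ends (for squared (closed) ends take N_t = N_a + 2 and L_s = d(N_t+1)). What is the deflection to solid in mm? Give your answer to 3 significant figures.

N_t = 20; L_s = 10.4·21 = 218.4 mm
δ_solid = L₀ − L_s = 298 − 218.4 = 79.6 mm

79.6 mm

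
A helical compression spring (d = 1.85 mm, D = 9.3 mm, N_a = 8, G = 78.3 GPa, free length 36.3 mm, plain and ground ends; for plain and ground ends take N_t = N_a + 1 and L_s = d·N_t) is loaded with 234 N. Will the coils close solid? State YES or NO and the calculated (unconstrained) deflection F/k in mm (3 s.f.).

NO, δ = 13.1 mm

k = Gd⁴/(8D³N_a) = (78.3×10³)(1.85⁴)/(8·9.3³·8) = 17.816 N/mm
N_t = 9; L_s = 1.85·9 = 16.65 mm; δ_solid = L₀ − L_s = 36.3 − 16.65 = 19.65 mm
δ = F/k = 234/17.816 = 13.134 mm
δ < δ_solid → spring does not go solid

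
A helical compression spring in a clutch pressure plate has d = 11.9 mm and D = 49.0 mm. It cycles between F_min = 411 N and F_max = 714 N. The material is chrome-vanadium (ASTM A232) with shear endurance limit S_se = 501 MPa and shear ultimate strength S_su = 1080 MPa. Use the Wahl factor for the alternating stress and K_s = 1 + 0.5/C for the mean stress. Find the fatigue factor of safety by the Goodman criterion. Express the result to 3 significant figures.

C = D/d = 49.0/11.9 = 4.1176; K_W = (4C−1)/(4C−4)+0.615/C = 1.3899; K_s = 1+0.5/C = 1.1214
F_a = (F_max−F_min)/2 = 151.5 N; F_m = (F_max+F_min)/2 = 562.5 N
τ_a = K_W·8F_aD/(πd³) = 1.3899 × 11.218 = 15.592 MPa
τ_m = K_s·8F_mD/(πd³) = 1.1214 × 41.65 = 46.708 MPa
Goodman: 1/n_f = τ_a/S_se + τ_m/S_su = 15.592/501 + 46.708/1080 = 0.03112 + 0.04325 = 0.07437
n_f = 1/0.07437 = 13.45

13.4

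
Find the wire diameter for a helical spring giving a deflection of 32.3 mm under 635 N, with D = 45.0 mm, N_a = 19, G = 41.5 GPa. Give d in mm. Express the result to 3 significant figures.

9.00 mm

Required rate k = F/δ = 635/32.3 = 19.659 N/mm
d = (8D³N_a·k / G)^(1/4) = (8·45.0³·19·19.659 / (41.5×10³))^0.25
  = (6561.5)^0.25 = 9.0002 mm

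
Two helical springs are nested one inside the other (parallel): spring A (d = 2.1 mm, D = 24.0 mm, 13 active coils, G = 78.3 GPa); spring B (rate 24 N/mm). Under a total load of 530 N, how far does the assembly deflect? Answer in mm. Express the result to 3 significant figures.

21.1 mm

k_A = Gd⁴/(8D³N_a) = (78.3×10³)(2.1⁴)/(8·24.0³·13) = 1.0592 N/mm
Parallel: k_eq = 1.0592 + 24 = 25.059 N/mm
δ = F/k_eq = 530/25.059 = 21.15 mm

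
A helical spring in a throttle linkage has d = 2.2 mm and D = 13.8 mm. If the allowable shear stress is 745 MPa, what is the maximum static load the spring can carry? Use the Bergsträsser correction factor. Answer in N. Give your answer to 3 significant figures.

184 N

C = D/d = 13.8/2.2 = 6.2727
K_B = (4C+2)/(4C−3) = 27.091/22.091 = 1.2263
τ_max = K·8FD/(πd³) → F_max = τ_allow·πd³/(8DK)
F_max = 745·π·2.2³/(8·13.8·1.2263) = 24922/135.39 = 184.08 N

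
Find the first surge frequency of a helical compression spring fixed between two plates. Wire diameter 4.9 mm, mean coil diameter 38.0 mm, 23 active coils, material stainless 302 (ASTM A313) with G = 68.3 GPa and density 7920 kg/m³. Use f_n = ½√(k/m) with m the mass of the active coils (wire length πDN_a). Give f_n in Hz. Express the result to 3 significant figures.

48.8 Hz

k = Gd⁴/(8D³N_a) = (68.3×10³)(4.9⁴)/(8·38.0³·23) = 3.8997 N/mm = 3899.7 N/m
Wire length L = πDN_a = π·38.0·23 = 2745.8 mm
m = ρ·(πd²/4)·L = 7920 × 18.857×10⁻⁶ m² × 2.7458 m = 0.41008 kg
f_n = ½√(k/m) = 0.5·√(3899.7/0.41008) = 0.5·√(9509.7) = 48.759 Hz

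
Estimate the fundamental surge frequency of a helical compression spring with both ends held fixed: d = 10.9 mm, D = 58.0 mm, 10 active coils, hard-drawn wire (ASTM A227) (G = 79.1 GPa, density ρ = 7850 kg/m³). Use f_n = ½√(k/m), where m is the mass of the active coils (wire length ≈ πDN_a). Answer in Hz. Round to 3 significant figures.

116 Hz

k = Gd⁴/(8D³N_a) = (79.1×10³)(10.9⁴)/(8·58.0³·10) = 71.533 N/mm = 71533 N/m
Wire length L = πDN_a = π·58.0·10 = 1822.1 mm
m = ρ·(πd²/4)·L = 7850 × 93.313×10⁻⁶ m² × 1.8221 m = 1.3347 kg
f_n = ½√(k/m) = 0.5·√(71533/1.3347) = 0.5·√(53594) = 115.75 Hz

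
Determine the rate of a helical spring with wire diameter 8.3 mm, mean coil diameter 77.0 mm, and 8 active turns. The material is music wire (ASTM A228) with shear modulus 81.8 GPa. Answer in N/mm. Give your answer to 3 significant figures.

13.3 N/mm

k = Gd⁴/(8D³N_a) = (81.8×10³ × 8.3⁴) / (8 × 77.0³ × 8)
  = 3.88209e+08 / 2.92181e+07 = 13.287 N/mm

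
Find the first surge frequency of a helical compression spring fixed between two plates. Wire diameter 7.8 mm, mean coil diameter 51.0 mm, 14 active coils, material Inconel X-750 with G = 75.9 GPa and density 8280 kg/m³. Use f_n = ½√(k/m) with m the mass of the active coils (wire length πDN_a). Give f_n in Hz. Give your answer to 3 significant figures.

73.0 Hz

k = Gd⁴/(8D³N_a) = (75.9×10³)(7.8⁴)/(8·51.0³·14) = 18.91 N/mm = 18910 N/m
Wire length L = πDN_a = π·51.0·14 = 2243.1 mm
m = ρ·(πd²/4)·L = 8280 × 47.784×10⁻⁶ m² × 2.2431 m = 0.88748 kg
f_n = ½√(k/m) = 0.5·√(18910/0.88748) = 0.5·√(21308) = 72.986 Hz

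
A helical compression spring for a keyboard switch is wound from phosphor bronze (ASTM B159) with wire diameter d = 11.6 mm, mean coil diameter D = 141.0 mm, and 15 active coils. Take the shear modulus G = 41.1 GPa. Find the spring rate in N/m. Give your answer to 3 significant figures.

k = Gd⁴/(8D³N_a) = (41.1×10³ × 11.6⁴) / (8 × 141.0³ × 15)
  = 7.44173e+08 / 3.36387e+08 = 2.2123 N/mm = 2212.3 N/m

2210 N/m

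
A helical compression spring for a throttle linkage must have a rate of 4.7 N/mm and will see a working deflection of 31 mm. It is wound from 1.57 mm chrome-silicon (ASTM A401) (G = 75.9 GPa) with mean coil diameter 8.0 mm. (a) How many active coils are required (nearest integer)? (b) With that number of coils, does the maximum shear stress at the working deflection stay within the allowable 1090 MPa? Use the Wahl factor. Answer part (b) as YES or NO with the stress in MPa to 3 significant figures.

N_a = Gd⁴/(8D³k) = (75.9×10³)(1.57⁴)/(8·8.0³·4.7) = 23.95 → N_a = 24
Actual rate k = Gd⁴/(8D³·24) = 4.691 N/mm
Working load F = kδ = 4.691·31 = 145.42 N
C = 8.0/1.57 = 5.0955; K_W = (4C−1)/(4C−4)+0.615/C = 1.3038
τ_max = K_W·8FD/(πd³) = 1.3038·765.53 = 998.11 MPa
τ_max ≤ 1090 MPa → acceptable

(a) 24 coils; (b) YES, τ_max = 998 MPa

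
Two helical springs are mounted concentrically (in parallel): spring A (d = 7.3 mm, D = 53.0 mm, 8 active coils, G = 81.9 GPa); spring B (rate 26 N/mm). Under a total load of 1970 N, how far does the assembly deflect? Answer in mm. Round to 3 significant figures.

39.1 mm

k_A = Gd⁴/(8D³N_a) = (81.9×10³)(7.3⁴)/(8·53.0³·8) = 24.41 N/mm
Parallel: k_eq = 24.41 + 26 = 50.41 N/mm
δ = F/k_eq = 1970/50.41 = 39.08 mm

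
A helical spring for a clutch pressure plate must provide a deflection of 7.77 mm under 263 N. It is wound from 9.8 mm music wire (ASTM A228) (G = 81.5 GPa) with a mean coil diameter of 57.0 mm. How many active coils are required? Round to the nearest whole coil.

15

Required rate k = F/δ = 263/7.77 = 33.848 N/mm
N_a = Gd⁴/(8D³k) = (81.5×10³ × 9.8⁴)/(8 × 57.0³ × 33.848)
    = 7.5173e+08 / 5.01475e+07 = 14.99 → 15 coils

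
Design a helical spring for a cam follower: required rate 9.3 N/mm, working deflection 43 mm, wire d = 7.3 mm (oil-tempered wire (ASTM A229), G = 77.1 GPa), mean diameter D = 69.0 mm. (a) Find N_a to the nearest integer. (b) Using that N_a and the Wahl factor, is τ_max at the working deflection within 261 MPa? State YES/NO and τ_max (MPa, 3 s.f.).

(a) 9 coils; (b) YES, τ_max = 207 MPa

N_a = Gd⁴/(8D³k) = (77.1×10³)(7.3⁴)/(8·69.0³·9.3) = 8.958 → N_a = 9
Actual rate k = Gd⁴/(8D³·9) = 9.2569 N/mm
Working load F = kδ = 9.2569·43 = 398.05 N
C = 69.0/7.3 = 9.4521; K_W = (4C−1)/(4C−4)+0.615/C = 1.1538
τ_max = K_W·8FD/(πd³) = 1.1538·179.79 = 207.44 MPa
τ_max ≤ 261 MPa → acceptable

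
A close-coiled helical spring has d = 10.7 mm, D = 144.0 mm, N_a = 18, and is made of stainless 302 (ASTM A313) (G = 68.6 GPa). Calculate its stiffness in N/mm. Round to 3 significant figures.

2.09 N/mm

k = Gd⁴/(8D³N_a) = (68.6×10³ × 10.7⁴) / (8 × 144.0³ × 18)
  = 8.99206e+08 / 4.29982e+08 = 2.0913 N/mm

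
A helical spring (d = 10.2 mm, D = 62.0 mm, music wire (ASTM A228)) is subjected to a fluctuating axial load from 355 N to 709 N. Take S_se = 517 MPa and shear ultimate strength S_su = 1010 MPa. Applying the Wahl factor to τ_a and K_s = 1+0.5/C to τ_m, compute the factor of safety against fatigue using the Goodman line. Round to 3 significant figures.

6.74

C = D/d = 62.0/10.2 = 6.0784; K_W = (4C−1)/(4C−4)+0.615/C = 1.2489; K_s = 1+0.5/C = 1.0823
F_a = (F_max−F_min)/2 = 177 N; F_m = (F_max+F_min)/2 = 532 N
τ_a = K_W·8F_aD/(πd³) = 1.2489 × 26.333 = 32.887 MPa
τ_m = K_s·8F_mD/(πd³) = 1.0823 × 79.149 = 85.659 MPa
Goodman: 1/n_f = τ_a/S_se + τ_m/S_su = 32.887/517 + 85.659/1010 = 0.06361 + 0.08481 = 0.14842
n_f = 1/0.14842 = 6.738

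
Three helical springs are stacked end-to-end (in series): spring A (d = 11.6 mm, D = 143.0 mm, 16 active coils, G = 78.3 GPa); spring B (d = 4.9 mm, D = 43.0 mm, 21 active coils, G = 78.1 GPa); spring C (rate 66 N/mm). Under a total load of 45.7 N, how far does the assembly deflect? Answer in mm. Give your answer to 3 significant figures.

26.3 mm

k_A = Gd⁴/(8D³N_a) = (78.3×10³)(11.6⁴)/(8·143.0³·16) = 3.7877 N/mm
k_B = Gd⁴/(8D³N_a) = (78.1×10³)(4.9⁴)/(8·43.0³·21) = 3.3707 N/mm
Series: 1/k_eq = 1/3.7877 + 1/3.3707 + 1/66 = 0.57584; k_eq = 1.7366 N/mm
δ = F/k_eq = 45.7/1.7366 = 26.316 mm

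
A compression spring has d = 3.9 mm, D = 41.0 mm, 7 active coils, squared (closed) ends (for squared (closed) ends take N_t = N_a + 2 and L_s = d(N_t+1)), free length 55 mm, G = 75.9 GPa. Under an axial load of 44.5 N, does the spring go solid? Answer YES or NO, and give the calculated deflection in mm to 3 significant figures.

NO, δ = 9.78 mm

k = Gd⁴/(8D³N_a) = (75.9×10³)(3.9⁴)/(8·41.0³·7) = 4.5495 N/mm
N_t = 9; L_s = 3.9·10 = 39 mm; δ_solid = L₀ − L_s = 55 − 39 = 16 mm
δ = F/k = 44.5/4.5495 = 9.7814 mm
δ < δ_solid → spring does not go solid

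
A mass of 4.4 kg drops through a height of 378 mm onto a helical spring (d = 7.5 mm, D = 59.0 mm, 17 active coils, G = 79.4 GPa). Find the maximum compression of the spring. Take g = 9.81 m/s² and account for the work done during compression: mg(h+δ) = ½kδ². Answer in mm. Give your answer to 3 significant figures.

65.2 mm

k = Gd⁴/(8D³N_a) = (79.4×10³)(7.5⁴)/(8·59.0³·17) = 8.9944 N/mm
W = mg = 4.4 × 9.81 = 43.164 N
½kδ² − Wδ − Wh = 0 → δ = (W + √(W² + 2kWh))/k
δ = (43.164 + √(1863.1 + 293504))/8.9944 = (43.164 + 543.48)/8.9944 = 65.223 mm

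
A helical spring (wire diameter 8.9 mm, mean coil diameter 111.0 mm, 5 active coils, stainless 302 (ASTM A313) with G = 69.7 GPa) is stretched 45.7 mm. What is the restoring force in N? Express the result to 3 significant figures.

k = Gd⁴/(8D³N_a) = (69.7×10³)(8.9⁴)/(8·111.0³·5) = 7.994 N/mm
F = k·δ = 7.994 × 45.7 = 365.33 N

365 N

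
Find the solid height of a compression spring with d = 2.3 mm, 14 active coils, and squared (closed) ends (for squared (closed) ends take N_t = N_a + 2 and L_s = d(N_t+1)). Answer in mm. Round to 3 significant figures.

39.1 mm

squared (closed) ends: N_t = N_a + 2 = 14 + 2 = 16
L_s = d·(N_t+1) = 2.3 × 17 = 39.1 mm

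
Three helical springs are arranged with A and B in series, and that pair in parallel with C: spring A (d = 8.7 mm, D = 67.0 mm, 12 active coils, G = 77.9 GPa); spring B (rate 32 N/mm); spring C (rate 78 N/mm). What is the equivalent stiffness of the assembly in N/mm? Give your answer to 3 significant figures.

88.4 N/mm

k_A = Gd⁴/(8D³N_a) = (77.9×10³)(8.7⁴)/(8·67.0³·12) = 15.457 N/mm
Springs A,B series: k_AB = 1/(1/15.457+1/32) = 10.422 N/mm; parallel with C: k_eq = 10.422+78 = 88.422 N/mm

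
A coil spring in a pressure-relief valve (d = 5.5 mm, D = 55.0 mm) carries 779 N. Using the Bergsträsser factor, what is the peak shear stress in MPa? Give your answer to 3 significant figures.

744 MPa

Spring index C = D/d = 55.0/5.5 = 10.0000
K_B = (4C+2)/(4C−3) = 42.000/37.000 = 1.1351
τ₀ = 8FD/(πd³) = 8·779·55.0/(π·5.5³) = 342760/522.68 = 655.77 MPa
τ_max = K·τ₀ = 1.1351 × 655.77 = 744.39 MPa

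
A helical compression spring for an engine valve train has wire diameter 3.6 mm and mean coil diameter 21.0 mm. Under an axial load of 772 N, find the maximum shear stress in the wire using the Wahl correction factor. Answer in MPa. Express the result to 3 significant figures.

1120 MPa

Spring index C = D/d = 21.0/3.6 = 5.8333
K_W = (4C−1)/(4C−4) + 0.615/C = 22.333/19.333 + 0.1054 = 1.2606
τ₀ = 8FD/(πd³) = 8·772·21.0/(π·3.6³) = 129696/146.57 = 884.85 MPa
τ_max = K·τ₀ = 1.2606 × 884.85 = 1115.4 MPa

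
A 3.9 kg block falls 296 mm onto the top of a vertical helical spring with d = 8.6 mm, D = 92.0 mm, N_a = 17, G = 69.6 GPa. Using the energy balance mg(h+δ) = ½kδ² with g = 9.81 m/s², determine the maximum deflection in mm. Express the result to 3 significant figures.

k = Gd⁴/(8D³N_a) = (69.6×10³)(8.6⁴)/(8·92.0³·17) = 3.595 N/mm
W = mg = 3.9 × 9.81 = 38.259 N
½kδ² − Wδ − Wh = 0 → δ = (W + √(W² + 2kWh))/k
δ = (38.259 + √(1463.8 + 81424.7))/3.595 = (38.259 + 287.9)/3.595 = 90.726 mm

90.7 mm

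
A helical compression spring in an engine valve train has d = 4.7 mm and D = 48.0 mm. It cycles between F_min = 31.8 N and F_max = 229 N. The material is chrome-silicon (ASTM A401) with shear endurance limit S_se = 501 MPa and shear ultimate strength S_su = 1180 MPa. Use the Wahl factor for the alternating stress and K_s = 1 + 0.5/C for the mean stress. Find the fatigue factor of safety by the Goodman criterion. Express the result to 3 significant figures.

C = D/d = 48.0/4.7 = 10.2128; K_W = (4C−1)/(4C−4)+0.615/C = 1.1416; K_s = 1+0.5/C = 1.0490
F_a = (F_max−F_min)/2 = 98.6 N; F_m = (F_max+F_min)/2 = 130.4 N
τ_a = K_W·8F_aD/(πd³) = 1.1416 × 116.08 = 132.52 MPa
τ_m = K_s·8F_mD/(πd³) = 1.0490 × 153.52 = 161.04 MPa
Goodman: 1/n_f = τ_a/S_se + τ_m/S_su = 132.52/501 + 161.04/1180 = 0.26452 + 0.13647 = 0.40099
n_f = 1/0.40099 = 2.494

2.49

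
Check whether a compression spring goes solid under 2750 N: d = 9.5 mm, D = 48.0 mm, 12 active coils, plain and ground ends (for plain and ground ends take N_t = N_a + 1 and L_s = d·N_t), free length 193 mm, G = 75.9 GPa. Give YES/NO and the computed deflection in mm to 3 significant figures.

NO, δ = 47.2 mm

k = Gd⁴/(8D³N_a) = (75.9×10³)(9.5⁴)/(8·48.0³·12) = 58.229 N/mm
N_t = 13; L_s = 9.5·13 = 123.5 mm; δ_solid = L₀ − L_s = 193 − 123.5 = 69.5 mm
δ = F/k = 2750/58.229 = 47.227 mm
δ < δ_solid → spring does not go solid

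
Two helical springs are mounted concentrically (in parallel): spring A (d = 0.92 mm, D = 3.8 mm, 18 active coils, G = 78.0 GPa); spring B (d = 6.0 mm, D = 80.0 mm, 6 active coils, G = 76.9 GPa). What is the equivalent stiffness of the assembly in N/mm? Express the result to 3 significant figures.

k_A = Gd⁴/(8D³N_a) = (78.0×10³)(0.92⁴)/(8·3.8³·18) = 7.0718 N/mm
k_B = Gd⁴/(8D³N_a) = (76.9×10³)(6.0⁴)/(8·80.0³·6) = 4.0553 N/mm
Parallel: k_eq = 7.0718 + 4.0553 = 11.127 N/mm

11.1 N/mm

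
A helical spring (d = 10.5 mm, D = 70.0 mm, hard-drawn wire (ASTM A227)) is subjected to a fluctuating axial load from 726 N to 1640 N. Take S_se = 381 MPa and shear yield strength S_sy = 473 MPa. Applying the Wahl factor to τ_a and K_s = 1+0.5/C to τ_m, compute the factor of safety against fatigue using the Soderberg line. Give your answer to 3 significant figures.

C = D/d = 70.0/10.5 = 6.6667; K_W = (4C−1)/(4C−4)+0.615/C = 1.2246; K_s = 1+0.5/C = 1.0750
F_a = (F_max−F_min)/2 = 457 N; F_m = (F_max+F_min)/2 = 1183 N
τ_a = K_W·8F_aD/(πd³) = 1.2246 × 70.37 = 86.175 MPa
τ_m = K_s·8F_mD/(πd³) = 1.0750 × 182.16 = 195.82 MPa
Soderberg: 1/n_f = τ_a/S_se + τ_m/S_sy = 86.175/381 + 195.82/473 = 0.22618 + 0.41400 = 0.64018
n_f = 1/0.64018 = 1.562

1.56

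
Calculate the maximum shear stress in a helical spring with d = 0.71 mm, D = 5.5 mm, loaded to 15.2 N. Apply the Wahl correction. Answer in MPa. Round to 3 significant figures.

708 MPa

Spring index C = D/d = 5.5/0.71 = 7.7465
K_W = (4C−1)/(4C−4) + 0.615/C = 29.986/26.986 + 0.0794 = 1.1906
τ₀ = 8FD/(πd³) = 8·15.2·5.5/(π·0.71³) = 668.8/1.1244 = 594.8 MPa
τ_max = K·τ₀ = 1.1906 × 594.8 = 708.15 MPa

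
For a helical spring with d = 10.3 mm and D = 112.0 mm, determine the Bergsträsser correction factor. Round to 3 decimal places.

1.123

C = D/d = 112.0/10.3 = 10.8738
K_B = (4C+2)/(4C−3) = 45.495/40.495 = 1.1235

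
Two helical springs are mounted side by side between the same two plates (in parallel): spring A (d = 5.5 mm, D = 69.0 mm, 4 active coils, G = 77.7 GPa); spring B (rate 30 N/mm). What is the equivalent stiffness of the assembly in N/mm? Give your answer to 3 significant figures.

k_A = Gd⁴/(8D³N_a) = (77.7×10³)(5.5⁴)/(8·69.0³·4) = 6.7635 N/mm
Parallel: k_eq = 6.7635 + 30 = 36.764 N/mm

36.8 N/mm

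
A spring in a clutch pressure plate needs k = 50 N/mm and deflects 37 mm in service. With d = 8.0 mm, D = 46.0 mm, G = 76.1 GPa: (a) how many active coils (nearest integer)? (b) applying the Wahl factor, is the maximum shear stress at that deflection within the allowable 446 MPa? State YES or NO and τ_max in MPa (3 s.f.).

(a) 8 coils; (b) NO, τ_max = 536 MPa

N_a = Gd⁴/(8D³k) = (76.1×10³)(8.0⁴)/(8·46.0³·50) = 8.006 → N_a = 8
Actual rate k = Gd⁴/(8D³·8) = 50.037 N/mm
Working load F = kδ = 50.037·37 = 1851.4 N
C = 46.0/8.0 = 5.7500; K_W = (4C−1)/(4C−4)+0.615/C = 1.2649
τ_max = K_W·8FD/(πd³) = 1.2649·423.57 = 535.75 MPa
τ_max > 446 MPa → exceeds allowable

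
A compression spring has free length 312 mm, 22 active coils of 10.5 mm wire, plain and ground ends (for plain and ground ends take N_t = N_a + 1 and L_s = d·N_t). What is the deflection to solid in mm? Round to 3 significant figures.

70.5 mm

N_t = 23; L_s = 10.5·23 = 241.5 mm
δ_solid = L₀ − L_s = 312 − 241.5 = 70.5 mm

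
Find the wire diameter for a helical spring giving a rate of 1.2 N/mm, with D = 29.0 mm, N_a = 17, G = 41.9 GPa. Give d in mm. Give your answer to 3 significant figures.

3.12 mm

d = (8D³N_a·k / G)^(1/4) = (8·29.0³·17·1.2 / (41.9×10³))^0.25
  = (94.995)^0.25 = 3.1219 mm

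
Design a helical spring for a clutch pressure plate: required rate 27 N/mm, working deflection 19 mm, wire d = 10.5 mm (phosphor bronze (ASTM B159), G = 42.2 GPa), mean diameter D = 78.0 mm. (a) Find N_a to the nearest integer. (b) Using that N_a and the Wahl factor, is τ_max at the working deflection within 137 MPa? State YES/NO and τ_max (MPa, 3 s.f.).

(a) 5 coils; (b) YES, τ_max = 106 MPa

N_a = Gd⁴/(8D³k) = (42.2×10³)(10.5⁴)/(8·78.0³·27) = 5.004 → N_a = 5
Actual rate k = Gd⁴/(8D³·5) = 27.023 N/mm
Working load F = kδ = 27.023·19 = 513.43 N
C = 78.0/10.5 = 7.4286; K_W = (4C−1)/(4C−4)+0.615/C = 1.1995
τ_max = K_W·8FD/(πd³) = 1.1995·88.094 = 105.66 MPa
τ_max ≤ 137 MPa → acceptable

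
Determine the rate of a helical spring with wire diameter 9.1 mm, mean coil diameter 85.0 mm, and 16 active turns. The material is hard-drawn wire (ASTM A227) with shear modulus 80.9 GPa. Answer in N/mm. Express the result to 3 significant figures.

k = Gd⁴/(8D³N_a) = (80.9×10³ × 9.1⁴) / (8 × 85.0³ × 16)
  = 5.54771e+08 / 7.8608e+07 = 7.0574 N/mm

7.06 N/mm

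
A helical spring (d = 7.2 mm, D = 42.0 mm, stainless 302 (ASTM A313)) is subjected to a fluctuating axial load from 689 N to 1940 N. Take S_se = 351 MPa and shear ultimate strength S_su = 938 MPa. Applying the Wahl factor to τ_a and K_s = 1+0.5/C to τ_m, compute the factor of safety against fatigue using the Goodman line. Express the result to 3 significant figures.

0.926

C = D/d = 42.0/7.2 = 5.8333; K_W = (4C−1)/(4C−4)+0.615/C = 1.2606; K_s = 1+0.5/C = 1.0857
F_a = (F_max−F_min)/2 = 625.5 N; F_m = (F_max+F_min)/2 = 1314.5 N
τ_a = K_W·8F_aD/(πd³) = 1.2606 × 179.23 = 225.94 MPa
τ_m = K_s·8F_mD/(πd³) = 1.0857 × 376.66 = 408.95 MPa
Goodman: 1/n_f = τ_a/S_se + τ_m/S_su = 225.94/351 + 408.95/938 = 0.64371 + 0.43598 = 1.0797
n_f = 1/1.0797 = 0.9262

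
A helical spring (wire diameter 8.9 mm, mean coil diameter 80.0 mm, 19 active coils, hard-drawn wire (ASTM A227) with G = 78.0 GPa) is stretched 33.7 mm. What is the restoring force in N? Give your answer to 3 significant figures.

212 N

k = Gd⁴/(8D³N_a) = (78.0×10³)(8.9⁴)/(8·80.0³·19) = 6.2884 N/mm
F = k·δ = 6.2884 × 33.7 = 211.92 N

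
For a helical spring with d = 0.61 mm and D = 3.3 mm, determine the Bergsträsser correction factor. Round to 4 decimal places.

1.2682

C = D/d = 3.3/0.61 = 5.4098
K_B = (4C+2)/(4C−3) = 23.639/18.639 = 1.2682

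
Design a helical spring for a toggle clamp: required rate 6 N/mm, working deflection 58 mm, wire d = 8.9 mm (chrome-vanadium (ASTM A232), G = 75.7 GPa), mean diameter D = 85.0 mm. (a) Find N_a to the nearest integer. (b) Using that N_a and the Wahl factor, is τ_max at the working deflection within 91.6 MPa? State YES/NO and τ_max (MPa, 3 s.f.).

(a) 16 coils; (b) NO, τ_max = 124 MPa

N_a = Gd⁴/(8D³k) = (75.7×10³)(8.9⁴)/(8·85.0³·6) = 16.11 → N_a = 16
Actual rate k = Gd⁴/(8D³·16) = 6.0421 N/mm
Working load F = kδ = 6.0421·58 = 350.44 N
C = 85.0/8.9 = 9.5506; K_W = (4C−1)/(4C−4)+0.615/C = 1.1521
τ_max = K_W·8FD/(πd³) = 1.1521·107.6 = 123.97 MPa
τ_max > 91.6 MPa → exceeds allowable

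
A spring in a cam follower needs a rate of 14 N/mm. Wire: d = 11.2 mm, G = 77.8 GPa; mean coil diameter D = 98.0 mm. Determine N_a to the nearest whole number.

12

N_a = Gd⁴/(8D³k) = (77.8×10³ × 11.2⁴)/(8 × 98.0³ × 14)
    = 1.2242e+09 / 1.05414e+08 = 11.61 → 12 coils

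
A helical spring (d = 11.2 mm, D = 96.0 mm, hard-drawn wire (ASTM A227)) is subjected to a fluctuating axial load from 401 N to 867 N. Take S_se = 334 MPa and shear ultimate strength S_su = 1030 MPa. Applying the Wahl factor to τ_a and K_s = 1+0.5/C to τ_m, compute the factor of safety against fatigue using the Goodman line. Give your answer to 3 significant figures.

3.91

C = D/d = 96.0/11.2 = 8.5714; K_W = (4C−1)/(4C−4)+0.615/C = 1.1708; K_s = 1+0.5/C = 1.0583
F_a = (F_max−F_min)/2 = 233 N; F_m = (F_max+F_min)/2 = 634 N
τ_a = K_W·8F_aD/(πd³) = 1.1708 × 40.543 = 47.468 MPa
τ_m = K_s·8F_mD/(πd³) = 1.0583 × 110.32 = 116.75 MPa
Goodman: 1/n_f = τ_a/S_se + τ_m/S_su = 47.468/334 + 116.75/1030 = 0.14212 + 0.11335 = 0.25547
n_f = 1/0.25547 = 3.914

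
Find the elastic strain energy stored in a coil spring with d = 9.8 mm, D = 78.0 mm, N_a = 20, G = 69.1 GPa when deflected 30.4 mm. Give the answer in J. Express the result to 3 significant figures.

k = Gd⁴/(8D³N_a) = (69.1×10³)(9.8⁴)/(8·78.0³·20) = 8.3942 N/mm
U = ½kδ² = 0.5 × 8.3942 × 30.4² = 3878.8 N·mm = 3.8788 J

3.88 J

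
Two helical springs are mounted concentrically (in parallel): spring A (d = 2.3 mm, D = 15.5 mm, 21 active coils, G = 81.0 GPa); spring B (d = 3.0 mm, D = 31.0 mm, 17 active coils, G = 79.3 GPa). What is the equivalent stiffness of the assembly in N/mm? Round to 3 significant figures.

k_A = Gd⁴/(8D³N_a) = (81.0×10³)(2.3⁴)/(8·15.5³·21) = 3.6232 N/mm
k_B = Gd⁴/(8D³N_a) = (79.3×10³)(3.0⁴)/(8·31.0³·17) = 1.5854 N/mm
Parallel: k_eq = 3.6232 + 1.5854 = 5.2086 N/mm

5.21 N/mm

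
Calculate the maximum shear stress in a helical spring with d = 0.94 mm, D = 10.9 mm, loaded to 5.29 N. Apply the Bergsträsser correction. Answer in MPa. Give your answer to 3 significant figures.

Spring index C = D/d = 10.9/0.94 = 11.5957
K_B = (4C+2)/(4C−3) = 48.383/43.383 = 1.1153
τ₀ = 8FD/(πd³) = 8·5.29·10.9/(π·0.94³) = 461.288/2.6094 = 176.78 MPa
τ_max = K·τ₀ = 1.1153 × 176.78 = 197.16 MPa

197 MPa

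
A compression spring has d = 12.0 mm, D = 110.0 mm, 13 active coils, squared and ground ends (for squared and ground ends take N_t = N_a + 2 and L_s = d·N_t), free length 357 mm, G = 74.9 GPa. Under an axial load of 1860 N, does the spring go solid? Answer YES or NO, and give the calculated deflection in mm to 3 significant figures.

NO, δ = 166 mm

k = Gd⁴/(8D³N_a) = (74.9×10³)(12.0⁴)/(8·110.0³·13) = 11.22 N/mm
N_t = 15; L_s = 12.0·15 = 180 mm; δ_solid = L₀ − L_s = 357 − 180 = 177 mm
δ = F/k = 1860/11.22 = 165.77 mm
δ < δ_solid → spring does not go solid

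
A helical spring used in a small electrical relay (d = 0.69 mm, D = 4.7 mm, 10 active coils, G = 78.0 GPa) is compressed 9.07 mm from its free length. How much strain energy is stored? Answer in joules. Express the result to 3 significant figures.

0.0876 J

k = Gd⁴/(8D³N_a) = (78.0×10³)(0.69⁴)/(8·4.7³·10) = 2.1287 N/mm
U = ½kδ² = 0.5 × 2.1287 × 9.07² = 87.557 N·mm = 0.087557 J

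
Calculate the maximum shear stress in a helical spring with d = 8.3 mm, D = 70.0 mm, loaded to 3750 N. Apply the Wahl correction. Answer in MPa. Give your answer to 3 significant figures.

1370 MPa

Spring index C = D/d = 70.0/8.3 = 8.4337
K_W = (4C−1)/(4C−4) + 0.615/C = 32.735/29.735 + 0.0729 = 1.1738
τ₀ = 8FD/(πd³) = 8·3750·70.0/(π·8.3³) = 2.1e+06/1796.3 = 1169.1 MPa
τ_max = K·τ₀ = 1.1738 × 1169.1 = 1372.3 MPa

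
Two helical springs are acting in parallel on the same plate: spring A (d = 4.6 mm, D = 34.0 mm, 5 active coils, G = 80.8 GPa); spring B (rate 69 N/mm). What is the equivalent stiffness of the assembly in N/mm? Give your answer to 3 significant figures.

k_A = Gd⁴/(8D³N_a) = (80.8×10³)(4.6⁴)/(8·34.0³·5) = 23.012 N/mm
Parallel: k_eq = 23.012 + 69 = 92.012 N/mm

92.0 N/mm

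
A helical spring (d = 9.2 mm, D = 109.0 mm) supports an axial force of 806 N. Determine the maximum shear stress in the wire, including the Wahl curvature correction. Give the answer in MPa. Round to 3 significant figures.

Spring index C = D/d = 109.0/9.2 = 11.8478
K_W = (4C−1)/(4C−4) + 0.615/C = 46.391/43.391 + 0.0519 = 1.1210
τ₀ = 8FD/(πd³) = 8·806·109.0/(π·9.2³) = 702832/2446.3 = 287.3 MPa
τ_max = K·τ₀ = 1.1210 × 287.3 = 322.08 MPa

322 MPa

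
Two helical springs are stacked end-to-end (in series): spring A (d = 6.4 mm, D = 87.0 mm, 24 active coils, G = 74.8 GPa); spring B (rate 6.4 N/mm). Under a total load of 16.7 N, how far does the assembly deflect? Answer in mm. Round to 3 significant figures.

19.4 mm

k_A = Gd⁴/(8D³N_a) = (74.8×10³)(6.4⁴)/(8·87.0³·24) = 0.99257 N/mm
Series: 1/k_eq = 1/0.99257 + 1/6.4 = 1.1637; k_eq = 0.8593 N/mm
δ = F/k_eq = 16.7/0.8593 = 19.434 mm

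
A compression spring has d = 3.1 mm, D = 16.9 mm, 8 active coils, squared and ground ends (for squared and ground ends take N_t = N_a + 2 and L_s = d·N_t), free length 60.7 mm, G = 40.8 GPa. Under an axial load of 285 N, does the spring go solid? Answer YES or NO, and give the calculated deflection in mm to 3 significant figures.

k = Gd⁴/(8D³N_a) = (40.8×10³)(3.1⁴)/(8·16.9³·8) = 12.197 N/mm
N_t = 10; L_s = 3.1·10 = 31 mm; δ_solid = L₀ − L_s = 60.7 − 31 = 29.7 mm
δ = F/k = 285/12.197 = 23.366 mm
δ < δ_solid → spring does not go solid

NO, δ = 23.4 mm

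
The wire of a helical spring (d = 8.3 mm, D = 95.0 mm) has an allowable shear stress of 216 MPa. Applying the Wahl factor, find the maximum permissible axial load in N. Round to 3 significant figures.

454 N

C = D/d = 95.0/8.3 = 11.4458
K_W = (4C−1)/(4C−4) + 0.615/C = 44.783/41.783 + 0.0537 = 1.1255
τ_max = K·8FD/(πd³) → F_max = τ_allow·πd³/(8DK)
F_max = 216·π·8.3³/(8·95.0·1.1255) = 3.8801e+05/855.4 = 453.59 N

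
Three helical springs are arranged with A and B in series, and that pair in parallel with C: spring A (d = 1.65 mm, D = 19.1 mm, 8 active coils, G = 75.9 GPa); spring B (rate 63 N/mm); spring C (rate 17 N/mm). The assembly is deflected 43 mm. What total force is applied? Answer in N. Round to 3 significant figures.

784 N

k_A = Gd⁴/(8D³N_a) = (75.9×10³)(1.65⁴)/(8·19.1³·8) = 1.2615 N/mm
Springs A,B series: k_AB = 1/(1/1.2615+1/63) = 1.2368 N/mm; parallel with C: k_eq = 1.2368+17 = 18.237 N/mm
F = k_eq·δ = 18.237·43 = 784.18 N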